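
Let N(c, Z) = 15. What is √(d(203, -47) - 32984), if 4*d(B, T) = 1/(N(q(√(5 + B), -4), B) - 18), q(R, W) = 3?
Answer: I*√1187427/6 ≈ 181.62*I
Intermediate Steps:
d(B, T) = -1/12 (d(B, T) = 1/(4*(15 - 18)) = (¼)/(-3) = (¼)*(-⅓) = -1/12)
√(d(203, -47) - 32984) = √(-1/12 - 32984) = √(-395809/12) = I*√1187427/6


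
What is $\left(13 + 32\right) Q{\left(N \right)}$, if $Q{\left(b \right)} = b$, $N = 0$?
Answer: $0$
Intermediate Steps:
$\left(13 + 32\right) Q{\left(N \right)} = \left(13 + 32\right) 0 = 45 \cdot 0 = 0$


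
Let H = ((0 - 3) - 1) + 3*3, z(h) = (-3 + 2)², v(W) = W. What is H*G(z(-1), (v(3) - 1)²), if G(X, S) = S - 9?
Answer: -25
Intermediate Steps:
z(h) = 1 (z(h) = (-1)² = 1)
G(X, S) = -9 + S
H = 5 (H = (-3 - 1) + 9 = -4 + 9 = 5)
H*G(z(-1), (v(3) - 1)²) = 5*(-9 + (3 - 1)²) = 5*(-9 + 2²) = 5*(-9 + 4) = 5*(-5) = -25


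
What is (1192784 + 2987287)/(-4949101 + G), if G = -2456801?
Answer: -199051/352662 ≈ -0.56442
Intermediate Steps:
(1192784 + 2987287)/(-4949101 + G) = (1192784 + 2987287)/(-4949101 - 2456801) = 4180071/(-7405902) = 4180071*(-1/7405902) = -199051/352662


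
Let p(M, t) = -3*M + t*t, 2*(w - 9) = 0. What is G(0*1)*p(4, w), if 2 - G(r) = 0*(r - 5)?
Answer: 138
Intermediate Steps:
w = 9 (w = 9 + (1/2)*0 = 9 + 0 = 9)
G(r) = 2 (G(r) = 2 - 0*(r - 5) = 2 - 0*(-5 + r) = 2 - 1*0 = 2 + 0 = 2)
p(M, t) = t**2 - 3*M (p(M, t) = -3*M + t**2 = t**2 - 3*M)
G(0*1)*p(4, w) = 2*(9**2 - 3*4) = 2*(81 - 12) = 2*69 = 138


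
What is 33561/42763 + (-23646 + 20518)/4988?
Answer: 8409901/53325461 ≈ 0.15771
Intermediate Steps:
33561/42763 + (-23646 + 20518)/4988 = 33561*(1/42763) - 3128*1/4988 = 33561/42763 - 782/1247 = 8409901/53325461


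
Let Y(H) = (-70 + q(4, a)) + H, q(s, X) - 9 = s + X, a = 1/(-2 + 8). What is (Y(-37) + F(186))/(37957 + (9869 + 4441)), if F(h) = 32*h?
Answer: 35149/313602 ≈ 0.11208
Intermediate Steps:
a = ⅙ (a = 1/6 = ⅙ ≈ 0.16667)
q(s, X) = 9 + X + s (q(s, X) = 9 + (s + X) = 9 + (X + s) = 9 + X + s)
Y(H) = -341/6 + H (Y(H) = (-70 + (9 + ⅙ + 4)) + H = (-70 + 79/6) + H = -341/6 + H)
(Y(-37) + F(186))/(37957 + (9869 + 4441)) = ((-341/6 - 37) + 32*186)/(37957 + (9869 + 4441)) = (-563/6 + 5952)/(37957 + 14310) = (35149/6)/52267 = (35149/6)*(1/52267) = 35149/313602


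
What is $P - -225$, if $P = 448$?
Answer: $673$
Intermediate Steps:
$P - -225 = 448 - -225 = 448 + 225 = 673$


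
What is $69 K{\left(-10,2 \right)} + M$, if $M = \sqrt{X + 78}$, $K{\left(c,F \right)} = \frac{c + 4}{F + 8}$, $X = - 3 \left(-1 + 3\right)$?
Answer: $- \frac{207}{5} + 6 \sqrt{2} \approx -32.915$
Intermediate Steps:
$X = -6$ ($X = \left(-3\right) 2 = -6$)
$K{\left(c,F \right)} = \frac{4 + c}{8 + F}$
$M = 6 \sqrt{2}$ ($M = \sqrt{-6 + 78} = \sqrt{72} = 6 \sqrt{2} \approx 8.4853$)
$69 K{\left(-10,2 \right)} + M = 69 \frac{4 - 10}{8 + 2} + 6 \sqrt{2} = 69 \cdot \frac{1}{10} \left(-6\right) + 6 \sqrt{2} = 69 \left(- \frac{3}{5}\right) + 6 \sqrt{2} = - \frac{207}{5} + 6 \sqrt{2}$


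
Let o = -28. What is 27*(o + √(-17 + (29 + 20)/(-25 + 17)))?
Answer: -756 + 27*I*√370/4 ≈ -756.0 + 129.84*I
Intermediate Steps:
27*(o + √(-17 + (29 + 20)/(-25 + 17))) = 27*(-28 + √(-17 + (29 + 20)/(-25 + 17))) = 27*(-28 + √(-17 + 49/(-8))) = 27*(-28 + √(-17 + 49*(-⅛))) = 27*(-28 + √(-17 - 49/8)) = 27*(-28 + √(-185/8)) = 27*(-28 + I*√370/4) = -756 + 27*I*√370/4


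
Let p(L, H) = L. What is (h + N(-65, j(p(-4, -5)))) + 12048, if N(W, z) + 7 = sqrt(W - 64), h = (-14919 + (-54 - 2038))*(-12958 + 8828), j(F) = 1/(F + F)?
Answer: 70267471 + I*sqrt(129) ≈ 7.0268e+7 + 11.358*I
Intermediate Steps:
j(F) = 1/(2*F)
h = 70255430 (h = (-14919 - 2092)*(-4130) = -17011*(-4130) = 70255430)
N(W, z) = -7 + sqrt(-64 + W) (N(W, z) = -7 + sqrt(W - 64) = -7 + sqrt(-64 + W))
(h + N(-65, j(p(-4, -5)))) + 12048 = (70255430 + (-7 + sqrt(-64 - 65))) + 12048 = (70255430 + (-7 + sqrt(-129))) + 12048 = (70255430 + (-7 + I*sqrt(129))) + 12048 = (70255423 + I*sqrt(129)) + 12048 = 70267471 + I*sqrt(129)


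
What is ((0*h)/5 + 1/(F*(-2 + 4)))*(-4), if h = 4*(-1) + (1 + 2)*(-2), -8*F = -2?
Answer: -8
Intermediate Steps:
F = 1/4 (F = -1/8*(-2) = 1/4 ≈ 0.25000)
h = -10 (h = -4 + 3*(-2) = -4 - 6 = -10)
((0*h)/5 + 1/(F*(-2 + 4)))*(-4) = ((0*(-10))/5 + 1/((-2 + 4)/4))*(-4) = (0*(1/5) + 1/((1/4)*2))*(-4) = (0 + 1/(1/2))*(-4) = (0 + 1*2)*(-4) = (0 + 2)*(-4) = 2*(-4) = -8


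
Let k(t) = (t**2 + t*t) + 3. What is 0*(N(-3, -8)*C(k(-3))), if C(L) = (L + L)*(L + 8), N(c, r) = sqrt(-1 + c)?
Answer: 0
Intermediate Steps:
k(t) = 3 + 2*t**2 (k(t) = (t**2 + t**2) + 3 = 2*t**2 + 3 = 3 + 2*t**2)
C(L) = 2*L*(8 + L) (C(L) = (2*L)*(8 + L) = 2*L*(8 + L))
0*(N(-3, -8)*C(k(-3))) = 0*(sqrt(-1 - 3)*(2*(3 + 2*(-3)**2)*(8 + (3 + 2*(-3)**2)))) = 0*(sqrt(-4)*(2*(3 + 2*9)*(8 + (3 + 2*9)))) = 0*((2*I)*(2*(3 + 18)*(8 + (3 + 18)))) = 0*((2*I)*(2*21*(8 + 21))) = 0*((2*I)*(2*21*29)) = 0*((2*I)*1218) = 0*(2436*I) = 0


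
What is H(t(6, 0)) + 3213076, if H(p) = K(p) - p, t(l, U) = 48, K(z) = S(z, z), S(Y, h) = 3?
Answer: 3213031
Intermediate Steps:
K(z) = 3
H(p) = 3 - p
H(t(6, 0)) + 3213076 = (3 - 1*48) + 3213076 = (3 - 48) + 3213076 = -45 + 3213076 = 3213031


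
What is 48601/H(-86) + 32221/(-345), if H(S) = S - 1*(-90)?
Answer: 16638461/1380 ≈ 12057.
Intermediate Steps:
H(S) = 90 + S (H(S) = S + 90 = 90 + S)
48601/H(-86) + 32221/(-345) = 48601/(90 - 86) + 32221/(-345) = 48601/4 + 32221*(-1/345) = 48601*(¼) - 32221/345 = 48601/4 - 32221/345 = 16638461/1380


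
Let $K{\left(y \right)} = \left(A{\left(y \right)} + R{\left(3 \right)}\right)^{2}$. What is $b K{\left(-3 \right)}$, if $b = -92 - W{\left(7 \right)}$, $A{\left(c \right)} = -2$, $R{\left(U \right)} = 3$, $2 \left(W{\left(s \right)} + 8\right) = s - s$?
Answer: $-84$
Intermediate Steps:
$W{\left(s \right)} = -8$ ($W{\left(s \right)} = -8 + \frac{s - s}{2} = -8 + \frac{1}{2} \cdot 0 = -8 + 0 = -8$)
$K{\left(y \right)} = 1$ ($K{\left(y \right)} = \left(-2 + 3\right)^{2} = 1^{2} = 1$)
$b = -84$ ($b = -92 - -8 = -92 + 8 = -84$)
$b K{\left(-3 \right)} = \left(-84\right) 1 = -84$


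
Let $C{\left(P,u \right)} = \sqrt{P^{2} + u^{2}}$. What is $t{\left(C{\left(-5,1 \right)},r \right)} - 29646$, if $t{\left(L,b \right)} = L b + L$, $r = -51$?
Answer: $-29646 - 50 \sqrt{26} \approx -29901.0$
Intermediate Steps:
$t{\left(L,b \right)} = L + L b$
$t{\left(C{\left(-5,1 \right)},r \right)} - 29646 = \sqrt{\left(-5\right)^{2} + 1^{2}} \left(1 - 51\right) - 29646 = \sqrt{25 + 1} \left(-50\right) - 29646 = \sqrt{26} \left(-50\right) - 29646 = - 50 \sqrt{26} - 29646 = -29646 - 50 \sqrt{26}$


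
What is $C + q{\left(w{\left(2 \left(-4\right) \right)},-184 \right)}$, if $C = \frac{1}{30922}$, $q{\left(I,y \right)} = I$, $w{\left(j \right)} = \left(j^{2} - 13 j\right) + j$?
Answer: $\frac{4947521}{30922} \approx 160.0$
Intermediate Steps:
$w{\left(j \right)} = j^{2} - 12 j$
$C = \frac{1}{30922} \approx 3.2339 \cdot 10^{-5}$
$C + q{\left(w{\left(2 \left(-4\right) \right)},-184 \right)} = \frac{1}{30922} + 2 \left(-4\right) \left(-12 + 2 \left(-4\right)\right) = \frac{1}{30922} - 8 \left(-12 - 8\right) = \frac{1}{30922} - -160 = \frac{1}{30922} + 160 = \frac{4947521}{30922}$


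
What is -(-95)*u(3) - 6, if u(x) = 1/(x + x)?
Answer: 59/6 ≈ 9.8333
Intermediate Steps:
u(x) = 1/(2*x)
-(-95)*u(3) - 6 = -(-95)*(½)/3 - 6 = -(-95)*(½)*(⅓) - 6 = -(-95)/6 - 6 = -95*(-⅙) - 6 = 95/6 - 6 = 59/6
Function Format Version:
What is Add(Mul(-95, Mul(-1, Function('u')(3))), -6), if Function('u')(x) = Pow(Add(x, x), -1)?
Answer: Rational(59, 6) ≈ 9.8333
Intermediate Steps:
Function('u')(x) = Mul(Rational(1, 2), Pow(x, -1)) (Function('u')(x) = Pow(Mul(2, x), -1) = Mul(Rational(1, 2), Pow(x, -1)))
Add(Mul(-95, Mul(-1, Function('u')(3))), -6) = Add(Mul(-95, Mul(-1, Mul(Rational(1, 2), Pow(3, -1)))), -6) = Add(Mul(-95, Mul(-1, Mul(Rational(1, 2), Rational(1, 3)))), -6) = Add(Mul(-95, Mul(-1, Rational(1, 6))), -6) = Add(Mul(-95, Rational(-1, 6)), -6) = Add(Rational(95, 6), -6) = Rational(59, 6)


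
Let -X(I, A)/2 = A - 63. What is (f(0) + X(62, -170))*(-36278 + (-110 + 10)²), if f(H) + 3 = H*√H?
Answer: -12166714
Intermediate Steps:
X(I, A) = 126 - 2*A (X(I, A) = -2*(A - 63) = -2*(-63 + A) = 126 - 2*A)
f(H) = -3 + H^(3/2) (f(H) = -3 + H*√H = -3 + H^(3/2))
(f(0) + X(62, -170))*(-36278 + (-110 + 10)²) = ((-3 + 0^(3/2)) + (126 - 2*(-170)))*(-36278 + (-110 + 10)²) = ((-3 + 0) + (126 + 340))*(-36278 + (-100)²) = (-3 + 466)*(-36278 + 10000) = 463*(-26278) = -12166714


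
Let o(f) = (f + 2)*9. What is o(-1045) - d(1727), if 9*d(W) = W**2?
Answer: -3067012/9 ≈ -3.4078e+5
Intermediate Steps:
d(W) = W**2/9
o(f) = 18 + 9*f (o(f) = (2 + f)*9 = 18 + 9*f)
o(-1045) - d(1727) = (18 + 9*(-1045)) - 1727**2/9 = (18 - 9405) - 2982529/9 = -9387 - 1*2982529/9 = -9387 - 2982529/9 = -3067012/9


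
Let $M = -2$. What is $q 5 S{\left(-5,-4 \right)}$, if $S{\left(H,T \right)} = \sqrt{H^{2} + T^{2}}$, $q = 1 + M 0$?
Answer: $5 \sqrt{41} \approx 32.016$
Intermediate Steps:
$q = 1$ ($q = 1 - 0 = 1 + 0 = 1$)
$q 5 S{\left(-5,-4 \right)} = 1 \cdot 5 \sqrt{\left(-5\right)^{2} + \left(-4\right)^{2}} = 5 \sqrt{25 + 16} = 5 \sqrt{41}$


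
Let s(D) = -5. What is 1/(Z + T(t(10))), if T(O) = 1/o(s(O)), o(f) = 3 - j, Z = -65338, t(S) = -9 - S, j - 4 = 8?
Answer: -9/588043 ≈ -1.5305e-5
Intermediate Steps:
j = 12 (j = 4 + 8 = 12)
o(f) = -9 (o(f) = 3 - 1*12 = 3 - 12 = -9)
T(O) = -1/9 (T(O) = 1/(-9) = -1/9)
1/(Z + T(t(10))) = 1/(-65338 - 1/9) = 1/(-588043/9) = -9/588043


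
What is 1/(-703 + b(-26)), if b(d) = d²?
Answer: -1/27 ≈ -0.037037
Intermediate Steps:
1/(-703 + b(-26)) = 1/(-703 + (-26)²) = 1/(-703 + 676) = 1/(-27) = -1/27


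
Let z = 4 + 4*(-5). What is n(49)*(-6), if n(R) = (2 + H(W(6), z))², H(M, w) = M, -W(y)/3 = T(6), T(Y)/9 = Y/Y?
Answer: -3750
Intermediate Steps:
T(Y) = 9 (T(Y) = 9*(Y/Y) = 9*1 = 9)
W(y) = -27 (W(y) = -3*9 = -27)
z = -16 (z = 4 - 20 = -16)
n(R) = 625 (n(R) = (2 - 27)² = (-25)² = 625)
n(49)*(-6) = 625*(-6) = -3750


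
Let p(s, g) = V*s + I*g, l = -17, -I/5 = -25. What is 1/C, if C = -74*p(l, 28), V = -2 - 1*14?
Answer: -1/279128 ≈ -3.5826e-6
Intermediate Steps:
I = 125 (I = -5*(-25) = 125)
V = -16 (V = -2 - 14 = -16)
p(s, g) = -16*s + 125*g
C = -279128 (C = -74*(-16*(-17) + 125*28) = -74*(272 + 3500) = -74*3772 = -279128)
1/C = 1/(-279128) = -1/279128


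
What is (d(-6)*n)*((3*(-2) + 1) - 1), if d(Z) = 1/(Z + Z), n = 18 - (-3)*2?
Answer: 12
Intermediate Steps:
n = 24 (n = 18 - 1*(-6) = 18 + 6 = 24)
d(Z) = 1/(2*Z)
(d(-6)*n)*((3*(-2) + 1) - 1) = (((1/2)/(-6))*24)*((3*(-2) + 1) - 1) = (((1/2)*(-1/6))*24)*((-6 + 1) - 1) = (-1/12*24)*(-5 - 1) = -2*(-6) = 12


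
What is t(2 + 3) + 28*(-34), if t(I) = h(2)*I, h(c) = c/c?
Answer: -947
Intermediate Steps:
h(c) = 1
t(I) = I (t(I) = 1*I = I)
t(2 + 3) + 28*(-34) = (2 + 3) + 28*(-34) = 5 - 952 = -947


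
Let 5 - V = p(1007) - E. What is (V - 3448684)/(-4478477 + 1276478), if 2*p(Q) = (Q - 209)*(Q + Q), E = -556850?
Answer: 4809115/3201999 ≈ 1.5019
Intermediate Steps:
p(Q) = Q*(-209 + Q) (p(Q) = ((Q - 209)*(Q + Q))/2 = ((-209 + Q)*(2*Q))/2 = (2*Q*(-209 + Q))/2 = Q*(-209 + Q))
V = -1360431 (V = 5 - (1007*(-209 + 1007) - 1*(-556850)) = 5 - (1007*798 + 556850) = 5 - (803586 + 556850) = 5 - 1*1360436 = 5 - 1360436 = -1360431)
(V - 3448684)/(-4478477 + 1276478) = (-1360431 - 3448684)/(-4478477 + 1276478) = -4809115/(-3201999) = -4809115*(-1/3201999) = 4809115/3201999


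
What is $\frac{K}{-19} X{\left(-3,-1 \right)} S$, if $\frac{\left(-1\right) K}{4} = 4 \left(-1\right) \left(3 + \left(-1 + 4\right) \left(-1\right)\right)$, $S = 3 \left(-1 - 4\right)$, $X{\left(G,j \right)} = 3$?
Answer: $0$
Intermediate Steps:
$S = -15$ ($S = 3 \left(-5\right) = -15$)
$K = 0$ ($K = - 4 \cdot 4 \left(-1\right) \left(3 + \left(-1 + 4\right) \left(-1\right)\right) = - 4 \left(- 4 \left(3 + 3 \left(-1\right)\right)\right) = - 4 \left(- 4 \left(3 - 3\right)\right) = - 4 \left(\left(-4\right) 0\right) = \left(-4\right) 0 = 0$)
$\frac{K}{-19} X{\left(-3,-1 \right)} S = \frac{0}{-19} \cdot 3 \left(-15\right) = 0 \left(- \frac{1}{19}\right) 3 \left(-15\right) = 0 \cdot 3 \left(-15\right) = 0 \left(-15\right) = 0$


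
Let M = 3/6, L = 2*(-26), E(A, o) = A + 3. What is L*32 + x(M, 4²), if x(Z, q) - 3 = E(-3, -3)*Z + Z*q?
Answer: -1653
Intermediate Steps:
E(A, o) = 3 + A
L = -52
M = ½ (M = 3*(⅙) = ½ ≈ 0.50000)
x(Z, q) = 3 + Z*q (x(Z, q) = 3 + ((3 - 3)*Z + Z*q) = 3 + (0*Z + Z*q) = 3 + (0 + Z*q) = 3 + Z*q)
L*32 + x(M, 4²) = -52*32 + (3 + (½)*4²) = -1664 + (3 + (½)*16) = -1664 + (3 + 8) = -1664 + 11 = -1653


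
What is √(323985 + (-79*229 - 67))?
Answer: √305827 ≈ 553.02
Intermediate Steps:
√(323985 + (-79*229 - 67)) = √(323985 + (-18091 - 67)) = √(323985 - 18158) = √305827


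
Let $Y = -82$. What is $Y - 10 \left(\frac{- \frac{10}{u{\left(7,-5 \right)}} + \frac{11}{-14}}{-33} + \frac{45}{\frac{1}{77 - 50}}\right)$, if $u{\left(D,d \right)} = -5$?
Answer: $- \frac{2825507}{231} \approx -12232.0$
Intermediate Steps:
$Y - 10 \left(\frac{- \frac{10}{u{\left(7,-5 \right)}} + \frac{11}{-14}}{-33} + \frac{45}{\frac{1}{77 - 50}}\right) = -82 - 10 \left(\frac{- \frac{10}{-5} + \frac{11}{-14}}{-33} + \frac{45}{\frac{1}{77 - 50}}\right) = -82 - 10 \left(\left(\left(-10\right) \left(- \frac{1}{5}\right) + 11 \left(- \frac{1}{14}\right)\right) \left(- \frac{1}{33}\right) + \frac{45}{\frac{1}{27}}\right) = -82 - 10 \left(\left(2 - \frac{11}{14}\right) \left(- \frac{1}{33}\right) + 45 \frac{1}{\frac{1}{27}}\right) = -82 - 10 \left(\frac{17}{14} \left(- \frac{1}{33}\right) + 45 \cdot 27\right) = -82 - 10 \left(- \frac{17}{462} + 1215\right) = -82 - \frac{2806565}{231} = - \frac{2825507}{231}$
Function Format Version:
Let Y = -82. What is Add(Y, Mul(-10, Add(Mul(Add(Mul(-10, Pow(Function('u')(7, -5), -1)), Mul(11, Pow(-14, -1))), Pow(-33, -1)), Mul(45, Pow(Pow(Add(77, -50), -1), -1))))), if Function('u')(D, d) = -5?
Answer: Rational(-2825507, 231) ≈ -12232.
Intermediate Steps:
Add(Y, Mul(-10, Add(Mul(Add(Mul(-10, Pow(Function('u')(7, -5), -1)), Mul(11, Pow(-14, -1))), Pow(-33, -1)), Mul(45, Pow(Pow(Add(77, -50), -1), -1))))) = Add(-82, Mul(-10, Add(Mul(Add(Mul(-10, Pow(-5, -1)), Mul(11, Pow(-14, -1))), Pow(-33, -1)), Mul(45, Pow(Pow(Add(77, -50), -1), -1))))) = Add(-82, Mul(-10, Add(Mul(Add(Mul(-10, Rational(-1, 5)), Mul(11, Rational(-1, 14))), Rational(-1, 33)), Mul(45, Pow(Pow(27, -1), -1))))) = Add(-82, Mul(-10, Add(Mul(Add(2, Rational(-11, 14)), Rational(-1, 33)), Mul(45, Pow(Rational(1, 27), -1))))) = Add(-82, Mul(-10, Add(Mul(Rational(17, 14), Rational(-1, 33)), Mul(45, 27)))) = Add(-82, Mul(-10, Add(Rational(-17, 462), 1215))) = Add(-82, Mul(-10, Rational(561313, 462))) = Add(-82, Rational(-2806565, 231)) = Rational(-2825507, 231)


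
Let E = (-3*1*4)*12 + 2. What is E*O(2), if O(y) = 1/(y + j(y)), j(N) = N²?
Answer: -71/3 ≈ -23.667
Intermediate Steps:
O(y) = 1/(y + y²)
E = -142 (E = -3*4*12 + 2 = -12*12 + 2 = -144 + 2 = -142)
E*O(2) = -142/(2*(1 + 2)) = -71/3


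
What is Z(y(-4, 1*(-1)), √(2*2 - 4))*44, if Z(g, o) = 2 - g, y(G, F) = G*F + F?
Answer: -44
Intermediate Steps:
y(G, F) = F + F*G (y(G, F) = F*G + F = F + F*G)
Z(y(-4, 1*(-1)), √(2*2 - 4))*44 = (2 - 1*(-1)*(1 - 4))*44 = (2 - (-1)*(-3))*44 = (2 - 1*3)*44 = (2 - 3)*44 = -1*44 = -44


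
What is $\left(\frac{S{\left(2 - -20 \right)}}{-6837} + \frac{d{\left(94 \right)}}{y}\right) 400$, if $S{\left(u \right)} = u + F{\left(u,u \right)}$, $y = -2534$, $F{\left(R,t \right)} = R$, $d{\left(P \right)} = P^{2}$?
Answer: $- \frac{12104645600}{8662479} \approx -1397.4$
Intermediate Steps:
$S{\left(u \right)} = 2 u$ ($S{\left(u \right)} = u + u = 2 u$)
$\left(\frac{S{\left(2 - -20 \right)}}{-6837} + \frac{d{\left(94 \right)}}{y}\right) 400 = \left(\frac{2 \left(2 - -20\right)}{-6837} + \frac{94^{2}}{-2534}\right) 400 = \left(2 \left(2 + 20\right) \left(- \frac{1}{6837}\right) + 8836 \left(- \frac{1}{2534}\right)\right) 400 = \left(2 \cdot 22 \left(- \frac{1}{6837}\right) - \frac{4418}{1267}\right) 400 = \left(44 \left(- \frac{1}{6837}\right) - \frac{4418}{1267}\right) 400 = \left(- \frac{44}{6837} - \frac{4418}{1267}\right) 400 = \left(- \frac{30261614}{8662479}\right) 400 = - \frac{12104645600}{8662479}$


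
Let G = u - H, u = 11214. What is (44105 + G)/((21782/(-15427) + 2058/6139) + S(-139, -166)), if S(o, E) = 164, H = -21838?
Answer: 347964670401/734755760 ≈ 473.58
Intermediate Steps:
G = 33052 (G = 11214 - 1*(-21838) = 11214 + 21838 = 33052)
(44105 + G)/((21782/(-15427) + 2058/6139) + S(-139, -166)) = (44105 + 33052)/((21782/(-15427) + 2058/6139) + 164) = 77157/((21782*(-1/15427) + 2058*(1/6139)) + 164) = 77157/((-21782/15427 + 294/877) + 164) = 77157/(-14567276/13529479 + 164) = 77157/(2204267280/13529479) = 77157*(13529479/2204267280) = 347964670401/734755760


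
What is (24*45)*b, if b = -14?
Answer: -15120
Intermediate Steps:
(24*45)*b = (24*45)*(-14) = 1080*(-14) = -15120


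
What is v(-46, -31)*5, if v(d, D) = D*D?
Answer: 4805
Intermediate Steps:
v(d, D) = D²
v(-46, -31)*5 = (-31)²*5 = 961*5 = 4805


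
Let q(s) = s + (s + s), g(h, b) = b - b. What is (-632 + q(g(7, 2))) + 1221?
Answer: 589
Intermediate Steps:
g(h, b) = 0
q(s) = 3*s (q(s) = s + 2*s = 3*s)
(-632 + q(g(7, 2))) + 1221 = (-632 + 3*0) + 1221 = (-632 + 0) + 1221 = -632 + 1221 = 589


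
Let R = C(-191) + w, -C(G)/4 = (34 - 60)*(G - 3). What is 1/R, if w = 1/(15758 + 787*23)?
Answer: -33859/683139183 ≈ -4.9564e-5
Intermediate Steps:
C(G) = -312 + 104*G (C(G) = -4*(34 - 60)*(G - 3) = -(-104)*(-3 + G) = -4*(78 - 26*G) = -312 + 104*G)
w = 1/33859 (w = 1/(15758 + 18101) = 1/33859 ≈ 2.9534e-5)
R = -683139183/33859 (R = (-312 + 104*(-191)) + 1/33859 = (-312 - 19864) + 1/33859 = -20176 + 1/33859 = -683139183/33859 ≈ -20176.)
1/R = 1/(-683139183/33859) = -33859/683139183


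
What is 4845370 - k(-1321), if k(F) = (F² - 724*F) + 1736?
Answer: 2142189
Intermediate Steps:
k(F) = 1736 + F² - 724*F
4845370 - k(-1321) = 4845370 - (1736 + (-1321)² - 724*(-1321)) = 4845370 - (1736 + 1745041 + 956404) = 4845370 - 1*2703181 = 4845370 - 2703181 = 2142189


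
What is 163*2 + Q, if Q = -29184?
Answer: -28858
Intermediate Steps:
163*2 + Q = 163*2 - 29184 = 326 - 29184 = -28858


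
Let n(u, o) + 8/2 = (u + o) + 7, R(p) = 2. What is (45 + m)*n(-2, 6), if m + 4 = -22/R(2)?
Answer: 210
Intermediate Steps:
m = -15 (m = -4 - 22/2 = -4 - 22*½ = -4 - 11 = -15)
n(u, o) = 3 + o + u (n(u, o) = -4 + ((u + o) + 7) = -4 + ((o + u) + 7) = -4 + (7 + o + u) = 3 + o + u)
(45 + m)*n(-2, 6) = (45 - 15)*(3 + 6 - 2) = 30*7 = 210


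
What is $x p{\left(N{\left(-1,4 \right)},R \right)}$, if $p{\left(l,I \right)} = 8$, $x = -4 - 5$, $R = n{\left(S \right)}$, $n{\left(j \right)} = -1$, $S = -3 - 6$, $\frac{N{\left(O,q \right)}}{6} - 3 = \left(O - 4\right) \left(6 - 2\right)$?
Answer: $-72$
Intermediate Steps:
$N{\left(O,q \right)} = -78 + 24 O$ ($N{\left(O,q \right)} = 18 + 6 \left(O - 4\right) \left(6 - 2\right) = 18 + 6 \left(-4 + O\right) 4 = 18 + 6 \left(-16 + 4 O\right) = 18 + \left(-96 + 24 O\right) = -78 + 24 O$)
$S = -9$ ($S = -3 - 6 = -9$)
$R = -1$
$x = -9$ ($x = -4 - 5 = -9$)
$x p{\left(N{\left(-1,4 \right)},R \right)} = \left(-9\right) 8 = -72$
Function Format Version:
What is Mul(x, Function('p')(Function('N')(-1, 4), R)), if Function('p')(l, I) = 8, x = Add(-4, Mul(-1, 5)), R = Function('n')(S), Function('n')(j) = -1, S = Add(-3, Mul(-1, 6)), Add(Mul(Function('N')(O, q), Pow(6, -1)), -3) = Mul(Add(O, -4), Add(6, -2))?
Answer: -72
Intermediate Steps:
Function('N')(O, q) = Add(-78, Mul(24, O)) (Function('N')(O, q) = Add(18, Mul(6, Mul(Add(O, -4), Add(6, -2)))) = Add(18, Mul(6, Mul(Add(-4, O), 4))) = Add(18, Mul(6, Add(-16, Mul(4, O)))) = Add(18, Add(-96, Mul(24, O))) = Add(-78, Mul(24, O)))
S = -9 (S = Add(-3, -6) = -9)
R = -1
x = -9 (x = Add(-4, -5) = -9)
Mul(x, Function('p')(Function('N')(-1, 4), R)) = Mul(-9, 8) = -72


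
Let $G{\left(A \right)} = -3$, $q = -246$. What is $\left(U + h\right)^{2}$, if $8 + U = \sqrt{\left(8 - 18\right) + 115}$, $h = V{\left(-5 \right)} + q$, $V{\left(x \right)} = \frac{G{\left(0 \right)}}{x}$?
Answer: $\frac{1607914}{25} - \frac{2534 \sqrt{105}}{5} \approx 59123.0$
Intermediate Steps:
$V{\left(x \right)} = - \frac{3}{x}$
$h = - \frac{1227}{5}$ ($h = - \frac{3}{-5} - 246 = \left(-3\right) \left(- \frac{1}{5}\right) - 246 = \frac{3}{5} - 246 = - \frac{1227}{5} \approx -245.4$)
$U = -8 + \sqrt{105}$ ($U = -8 + \sqrt{\left(8 - 18\right) + 115} = -8 + \sqrt{-10 + 115} = -8 + \sqrt{105} \approx 2.247$)
$\left(U + h\right)^{2} = \left(\left(-8 + \sqrt{105}\right) - \frac{1227}{5}\right)^{2} = \left(- \frac{1267}{5} + \sqrt{105}\right)^{2}$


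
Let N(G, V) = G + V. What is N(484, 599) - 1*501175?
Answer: -500092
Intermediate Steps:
N(484, 599) - 1*501175 = (484 + 599) - 1*501175 = 1083 - 501175 = -500092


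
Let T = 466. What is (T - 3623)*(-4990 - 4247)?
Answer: 29161209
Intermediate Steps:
(T - 3623)*(-4990 - 4247) = (466 - 3623)*(-4990 - 4247) = -3157*(-9237) = 29161209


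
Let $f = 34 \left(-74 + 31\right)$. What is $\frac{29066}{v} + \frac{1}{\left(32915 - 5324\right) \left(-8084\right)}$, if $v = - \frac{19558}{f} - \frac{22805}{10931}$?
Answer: $\frac{507874157344382225}{197294355263268} \approx 2574.2$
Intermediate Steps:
$f = -1462$ ($f = 34 \left(-43\right) = -1462$)
$v = \frac{5307282}{470033}$ ($v = - \frac{19558}{-1462} - \frac{22805}{10931} = \left(-19558\right) \left(- \frac{1}{1462}\right) - \frac{22805}{10931} = \frac{9779}{731} - \frac{22805}{10931} = \frac{5307282}{470033} \approx 11.291$)
$\frac{29066}{v} + \frac{1}{\left(32915 - 5324\right) \left(-8084\right)} = \frac{29066}{\frac{5307282}{470033}} + \frac{1}{\left(32915 - 5324\right) \left(-8084\right)} = 29066 \cdot \frac{470033}{5307282} + \frac{1}{27591} \left(- \frac{1}{8084}\right) = \frac{6830989589}{2653641} + \frac{1}{27591} \left(- \frac{1}{8084}\right) = \frac{6830989589}{2653641} - \frac{1}{223045644} = \frac{507874157344382225}{197294355263268}$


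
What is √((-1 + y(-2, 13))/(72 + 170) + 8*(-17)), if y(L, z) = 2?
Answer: I*√65822/22 ≈ 11.662*I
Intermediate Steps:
√((-1 + y(-2, 13))/(72 + 170) + 8*(-17)) = √((-1 + 2)/(72 + 170) + 8*(-17)) = √(1/242 - 136) = √(-32911/242) = I*√65822/22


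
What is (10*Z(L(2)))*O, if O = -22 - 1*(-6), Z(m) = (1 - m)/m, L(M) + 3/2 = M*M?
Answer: 96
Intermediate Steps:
L(M) = -3/2 + M**2 (L(M) = -3/2 + M*M = -3/2 + M**2)
Z(m) = (1 - m)/m
O = -16 (O = -22 + 6 = -16)
(10*Z(L(2)))*O = (10*((1 - (-3/2 + 2**2))/(-3/2 + 2**2)))*(-16) = (10*((1 - (-3/2 + 4))/(-3/2 + 4)))*(-16) = (10*((1 - 1*5/2)/(5/2)))*(-16) = (10*(2*(1 - 5/2)/5))*(-16) = (10*((2/5)*(-3/2)))*(-16) = (10*(-3/5))*(-16) = -6*(-16) = 96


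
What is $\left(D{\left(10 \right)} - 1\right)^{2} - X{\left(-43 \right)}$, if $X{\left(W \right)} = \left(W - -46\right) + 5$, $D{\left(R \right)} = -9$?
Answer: $92$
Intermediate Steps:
$X{\left(W \right)} = 51 + W$ ($X{\left(W \right)} = \left(W + 46\right) + 5 = \left(46 + W\right) + 5 = 51 + W$)
$\left(D{\left(10 \right)} - 1\right)^{2} - X{\left(-43 \right)} = \left(-9 - 1\right)^{2} - \left(51 - 43\right) = \left(-10\right)^{2} - 8 = 100 - 8 = 92$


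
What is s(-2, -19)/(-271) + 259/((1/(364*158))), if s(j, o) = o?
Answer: 4036709787/271 ≈ 1.4896e+7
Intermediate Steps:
s(-2, -19)/(-271) + 259/((1/(364*158))) = -19/(-271) + 259/((1/(364*158))) = -19*(-1/271) + 259/(((1/364)*(1/158))) = 19/271 + 259/(1/57512) = 19/271 + 259*57512 = 19/271 + 14895608 = 4036709787/271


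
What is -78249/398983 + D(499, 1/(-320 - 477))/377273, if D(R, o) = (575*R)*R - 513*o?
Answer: 3500368790096995/9228371857471 ≈ 379.31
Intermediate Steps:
D(R, o) = -513*o + 575*R**2 (D(R, o) = 575*R**2 - 513*o = -513*o + 575*R**2)
-78249/398983 + D(499, 1/(-320 - 477))/377273 = -78249/398983 + (-513/(-320 - 477) + 575*499**2)/377273 = -78249*1/398983 + (-513/(-797) + 575*249001)*(1/377273) = -78249/398983 + (-513*(-1/797) + 143175575)*(1/377273) = -78249/398983 + (513/797 + 143175575)*(1/377273) = -78249/398983 + (114110933788/797)*(1/377273) = -78249/398983 + 114110933788/300686581 = 3500368790096995/9228371857471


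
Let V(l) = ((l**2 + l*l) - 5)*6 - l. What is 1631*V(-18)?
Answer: 6321756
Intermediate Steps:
V(l) = -30 - l + 12*l**2 (V(l) = ((l**2 + l**2) - 5)*6 - l = (2*l**2 - 5)*6 - l = (-5 + 2*l**2)*6 - l = (-30 + 12*l**2) - l = -30 - l + 12*l**2)
1631*V(-18) = 1631*(-30 - 1*(-18) + 12*(-18)**2) = 1631*(-30 + 18 + 12*324) = 1631*(-30 + 18 + 3888) = 1631*3876 = 6321756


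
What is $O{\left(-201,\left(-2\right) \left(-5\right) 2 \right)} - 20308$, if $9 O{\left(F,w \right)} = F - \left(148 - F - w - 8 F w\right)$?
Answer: $- \frac{215462}{9} \approx -23940.0$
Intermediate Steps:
$O{\left(F,w \right)} = - \frac{148}{9} + \frac{w}{9} + \frac{2 F}{9} + \frac{8 F w}{9}$ ($O{\left(F,w \right)} = \frac{F - \left(148 - F - w - 8 F w\right)}{9} = \frac{F + \left(8 F w + \left(-148 + F + w\right)\right)}{9} = \frac{F + \left(-148 + F + w + 8 F w\right)}{9} = \frac{-148 + w + 2 F + 8 F w}{9} = - \frac{148}{9} + \frac{w}{9} + \frac{2 F}{9} + \frac{8 F w}{9}$)
$O{\left(-201,\left(-2\right) \left(-5\right) 2 \right)} - 20308 = \left(- \frac{148}{9} + \frac{\left(-2\right) \left(-5\right) 2}{9} + \frac{2}{9} \left(-201\right) + \frac{8}{9} \left(-201\right) \left(-2\right) \left(-5\right) 2\right) - 20308 = \left(- \frac{148}{9} + \frac{10 \cdot 2}{9} - \frac{134}{3} + \frac{8}{9} \left(-201\right) 10 \cdot 2\right) - 20308 = \left(- \frac{148}{9} + \frac{1}{9} \cdot 20 - \frac{134}{3} + \frac{8}{9} \left(-201\right) 20\right) - 20308 = \left(- \frac{148}{9} + \frac{20}{9} - \frac{134}{3} - \frac{10720}{3}\right) - 20308 = - \frac{32690}{9} - 20308 = - \frac{215462}{9}$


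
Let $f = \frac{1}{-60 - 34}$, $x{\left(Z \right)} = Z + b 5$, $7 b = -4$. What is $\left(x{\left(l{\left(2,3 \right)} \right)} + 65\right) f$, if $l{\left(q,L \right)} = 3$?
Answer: $- \frac{228}{329} \approx -0.69301$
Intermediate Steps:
$b = - \frac{4}{7}$ ($b = \frac{1}{7} \left(-4\right) = - \frac{4}{7} \approx -0.57143$)
$x{\left(Z \right)} = - \frac{20}{7} + Z$ ($x{\left(Z \right)} = Z - \frac{20}{7} = - \frac{20}{7} + Z$)
$f = - \frac{1}{94}$ ($f = \frac{1}{-94} = - \frac{1}{94} \approx -0.010638$)
$\left(x{\left(l{\left(2,3 \right)} \right)} + 65\right) f = \left(\left(- \frac{20}{7} + 3\right) + 65\right) \left(- \frac{1}{94}\right) = \left(\frac{1}{7} + 65\right) \left(- \frac{1}{94}\right) = \frac{456}{7} \left(- \frac{1}{94}\right) = - \frac{228}{329}$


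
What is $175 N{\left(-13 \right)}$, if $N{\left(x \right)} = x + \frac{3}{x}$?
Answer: $- \frac{30100}{13} \approx -2315.4$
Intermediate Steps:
$175 N{\left(-13 \right)} = 175 \left(-13 + \frac{3}{-13}\right) = 175 \left(-13 + 3 \left(- \frac{1}{13}\right)\right) = 175 \left(-13 - \frac{3}{13}\right) = 175 \left(- \frac{172}{13}\right) = - \frac{30100}{13}$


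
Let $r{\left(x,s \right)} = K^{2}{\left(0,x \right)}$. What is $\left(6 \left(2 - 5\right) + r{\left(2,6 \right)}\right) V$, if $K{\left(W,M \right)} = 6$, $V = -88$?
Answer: $-1584$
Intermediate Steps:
$r{\left(x,s \right)} = 36$ ($r{\left(x,s \right)} = 6^{2} = 36$)
$\left(6 \left(2 - 5\right) + r{\left(2,6 \right)}\right) V = \left(6 \left(2 - 5\right) + 36\right) \left(-88\right) = \left(6 \left(-3\right) + 36\right) \left(-88\right) = \left(-18 + 36\right) \left(-88\right) = 18 \left(-88\right) = -1584$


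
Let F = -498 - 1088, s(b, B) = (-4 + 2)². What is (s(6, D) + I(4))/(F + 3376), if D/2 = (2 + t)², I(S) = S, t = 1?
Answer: 4/895 ≈ 0.0044693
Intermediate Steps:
D = 18 (D = 2*(2 + 1)² = 2*3² = 2*9 = 18)
s(b, B) = 4 (s(b, B) = (-2)² = 4)
F = -1586
(s(6, D) + I(4))/(F + 3376) = (4 + 4)/(-1586 + 3376) = 8/1790 = 8*(1/1790) = 4/895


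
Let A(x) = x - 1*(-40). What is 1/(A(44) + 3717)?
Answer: 1/3801 ≈ 0.00026309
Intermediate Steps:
A(x) = 40 + x (A(x) = x + 40 = 40 + x)
1/(A(44) + 3717) = 1/((40 + 44) + 3717) = 1/(84 + 3717) = 1/3801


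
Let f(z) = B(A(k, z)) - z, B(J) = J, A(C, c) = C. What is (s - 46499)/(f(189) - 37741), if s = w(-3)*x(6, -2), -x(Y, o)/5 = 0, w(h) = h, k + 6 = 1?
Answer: 46499/37935 ≈ 1.2258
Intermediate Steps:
k = -5 (k = -6 + 1 = -5)
x(Y, o) = 0 (x(Y, o) = -5*0 = 0)
f(z) = -5 - z
s = 0 (s = -3*0 = 0)
(s - 46499)/(f(189) - 37741) = (0 - 46499)/((-5 - 1*189) - 37741) = -46499/((-5 - 189) - 37741) = -46499/(-194 - 37741) = -46499/(-37935) = -46499*(-1/37935) = 46499/37935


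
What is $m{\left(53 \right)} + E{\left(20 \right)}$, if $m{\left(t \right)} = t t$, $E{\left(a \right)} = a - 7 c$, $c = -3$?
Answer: $2850$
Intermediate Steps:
$E{\left(a \right)} = 21 + a$ ($E{\left(a \right)} = a - -21 = a + 21 = 21 + a$)
$m{\left(t \right)} = t^{2}$
$m{\left(53 \right)} + E{\left(20 \right)} = 53^{2} + \left(21 + 20\right) = 2809 + 41 = 2850$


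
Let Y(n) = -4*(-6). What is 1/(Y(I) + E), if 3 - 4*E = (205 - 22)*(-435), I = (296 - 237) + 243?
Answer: 1/19926 ≈ 5.0186e-5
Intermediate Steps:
I = 302 (I = 59 + 243 = 302)
E = 19902 (E = ¾ - (205 - 22)*(-435)/4 = ¾ - 183*(-435)/4 = ¾ - ¼*(-79605) = ¾ + 79605/4 = 19902)
Y(n) = 24
1/(Y(I) + E) = 1/(24 + 19902) = 1/19926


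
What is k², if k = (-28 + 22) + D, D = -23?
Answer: 841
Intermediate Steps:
k = -29 (k = (-28 + 22) - 23 = -6 - 23 = -29)
k² = (-29)² = 841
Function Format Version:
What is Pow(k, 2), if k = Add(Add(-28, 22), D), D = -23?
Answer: 841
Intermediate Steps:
k = -29 (k = Add(Add(-28, 22), -23) = Add(-6, -23) = -29)
Pow(k, 2) = Pow(-29, 2) = 841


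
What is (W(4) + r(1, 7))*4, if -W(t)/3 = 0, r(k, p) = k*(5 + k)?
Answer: 24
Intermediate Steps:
W(t) = 0 (W(t) = -3*0 = 0)
(W(4) + r(1, 7))*4 = (0 + 1*(5 + 1))*4 = (0 + 1*6)*4 = (0 + 6)*4 = 6*4 = 24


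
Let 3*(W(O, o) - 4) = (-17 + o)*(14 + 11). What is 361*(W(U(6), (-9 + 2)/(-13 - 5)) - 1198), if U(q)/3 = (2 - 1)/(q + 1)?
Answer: -25974311/54 ≈ -4.8101e+5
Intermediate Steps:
U(q) = 3/(1 + q) (U(q) = 3*((2 - 1)/(q + 1)) = 3*(1/(1 + q)) = 3/(1 + q))
W(O, o) = -413/3 + 25*o/3 (W(O, o) = 4 + ((-17 + o)*(14 + 11))/3 = 4 + ((-17 + o)*25)/3 = 4 + (-425 + 25*o)/3 = 4 + (-425/3 + 25*o/3) = -413/3 + 25*o/3)
361*(W(U(6), (-9 + 2)/(-13 - 5)) - 1198) = 361*((-413/3 + 25*((-9 + 2)/(-13 - 5))/3) - 1198) = 361*((-413/3 + 25*(-7/(-18))/3) - 1198) = 361*((-413/3 + 25*(-7*(-1/18))/3) - 1198) = 361*((-413/3 + (25/3)*(7/18)) - 1198) = 361*((-413/3 + 175/54) - 1198) = 361*(-7259/54 - 1198) = 361*(-71951/54) = -25974311/54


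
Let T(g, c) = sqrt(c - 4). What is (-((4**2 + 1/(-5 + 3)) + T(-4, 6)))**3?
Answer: -30535/8 - 2891*sqrt(2)/4 ≈ -4839.0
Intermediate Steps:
T(g, c) = sqrt(-4 + c)
(-((4**2 + 1/(-5 + 3)) + T(-4, 6)))**3 = (-((4**2 + 1/(-5 + 3)) + sqrt(-4 + 6)))**3 = (-((16 + 1/(-2)) + sqrt(2)))**3 = (-((16 - 1/2) + sqrt(2)))**3 = (-(31/2 + sqrt(2)))**3 = (-31/2 - sqrt(2))**3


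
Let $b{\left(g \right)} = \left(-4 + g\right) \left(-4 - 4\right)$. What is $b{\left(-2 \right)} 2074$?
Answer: $99552$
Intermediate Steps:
$b{\left(g \right)} = 32 - 8 g$ ($b{\left(g \right)} = \left(-4 + g\right) \left(-8\right) = 32 - 8 g$)
$b{\left(-2 \right)} 2074 = \left(32 - -16\right) 2074 = \left(32 + 16\right) 2074 = 48 \cdot 2074 = 99552$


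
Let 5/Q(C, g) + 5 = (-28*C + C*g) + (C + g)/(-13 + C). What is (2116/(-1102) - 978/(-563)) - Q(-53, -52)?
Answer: -1065186102/5782680533 ≈ -0.18420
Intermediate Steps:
Q(C, g) = 5/(-5 - 28*C + C*g + (C + g)/(-13 + C)) (Q(C, g) = 5/(-5 + ((-28*C + C*g) + (C + g)/(-13 + C))) = 5/(-5 + (-28*C + C*g + (C + g)/(-13 + C))) = 5/(-5 - 28*C + C*g + (C + g)/(-13 + C)))
(2116/(-1102) - 978/(-563)) - Q(-53, -52) = (2116/(-1102) - 978/(-563)) - 5*(-13 - 53)/(65 - 52 - 28*(-53)**2 + 360*(-53) - 52*(-53)**2 - 13*(-53)*(-52)) = (2116*(-1/1102) - 978*(-1/563)) - 5*(-66)/(65 - 52 - 28*2809 - 19080 - 52*2809 - 35828) = (-1058/551 + 978/563) - 5*(-66)/(65 - 52 - 78652 - 19080 - 146068 - 35828) = -56776/310213 - 5*(-66)/(-279615) = -56776/310213 - 5*(-1)*(-66)/279615 = -56776/310213 - 1*22/18641 = -56776/310213 - 22/18641 = -1065186102/5782680533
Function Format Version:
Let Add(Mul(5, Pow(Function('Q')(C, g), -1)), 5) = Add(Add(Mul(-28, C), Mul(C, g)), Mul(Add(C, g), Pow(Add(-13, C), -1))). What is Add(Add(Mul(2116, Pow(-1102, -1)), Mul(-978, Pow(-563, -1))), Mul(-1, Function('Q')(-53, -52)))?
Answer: Rational(-1065186102, 5782680533) ≈ -0.18420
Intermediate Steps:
Function('Q')(C, g) = Mul(5, Pow(Add(-5, Mul(-28, C), Mul(C, g), Mul(Pow(Add(-13, C), -1), Add(C, g))), -1)) (Function('Q')(C, g) = Mul(5, Pow(Add(-5, Add(Add(Mul(-28, C), Mul(C, g)), Mul(Add(C, g), Pow(Add(-13, C), -1)))), -1)) = Mul(5, Pow(Add(-5, Add(Add(Mul(-28, C), Mul(C, g)), Mul(Pow(Add(-13, C), -1), Add(C, g)))), -1)) = Mul(5, Pow(Add(-5, Add(Mul(-28, C), Mul(C, g), Mul(Pow(Add(-13, C), -1), Add(C, g)))), -1)) = Mul(5, Pow(Add(-5, Mul(-28, C), Mul(C, g), Mul(Pow(Add(-13, C), -1), Add(C, g))), -1)))
Add(Add(Mul(2116, Pow(-1102, -1)), Mul(-978, Pow(-563, -1))), Mul(-1, Function('Q')(-53, -52))) = Add(Add(Mul(2116, Pow(-1102, -1)), Mul(-978, Pow(-563, -1))), Mul(-1, Mul(5, Pow(Add(65, -52, Mul(-28, Pow(-53, 2)), Mul(360, -53), Mul(-52, Pow(-53, 2)), Mul(-13, -53, -52)), -1), Add(-13, -53)))) = Add(Add(Mul(2116, Rational(-1, 1102)), Mul(-978, Rational(-1, 563))), Mul(-1, Mul(5, Pow(Add(65, -52, Mul(-28, 2809), -19080, Mul(-52, 2809), -35828), -1), -66))) = Add(Add(Rational(-1058, 551), Rational(978, 563)), Mul(-1, Mul(5, Pow(Add(65, -52, -78652, -19080, -146068, -35828), -1), -66))) = Add(Rational(-56776, 310213), Mul(-1, Mul(5, Pow(-279615, -1), -66))) = Add(Rational(-56776, 310213), Mul(-1, Mul(5, Rational(-1, 279615), -66))) = Add(Rational(-56776, 310213), Mul(-1, Rational(22, 18641))) = Add(Rational(-56776, 310213), Rational(-22, 18641)) = Rational(-1065186102, 5782680533)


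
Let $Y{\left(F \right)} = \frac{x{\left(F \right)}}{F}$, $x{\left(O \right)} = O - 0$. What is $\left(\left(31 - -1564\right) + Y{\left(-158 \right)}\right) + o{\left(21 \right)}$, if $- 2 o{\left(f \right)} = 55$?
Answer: $\frac{3137}{2} \approx 1568.5$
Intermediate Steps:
$x{\left(O \right)} = O$ ($x{\left(O \right)} = O + 0 = O$)
$Y{\left(F \right)} = 1$ ($Y{\left(F \right)} = \frac{F}{F} = 1$)
$o{\left(f \right)} = - \frac{55}{2}$ ($o{\left(f \right)} = \left(- \frac{1}{2}\right) 55 = - \frac{55}{2}$)
$\left(\left(31 - -1564\right) + Y{\left(-158 \right)}\right) + o{\left(21 \right)} = \left(\left(31 - -1564\right) + 1\right) - \frac{55}{2} = \left(\left(31 + 1564\right) + 1\right) - \frac{55}{2} = \left(1595 + 1\right) - \frac{55}{2} = 1596 - \frac{55}{2} = \frac{3137}{2}$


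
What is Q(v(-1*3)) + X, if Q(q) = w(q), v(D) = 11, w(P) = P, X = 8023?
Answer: 8034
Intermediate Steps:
Q(q) = q
Q(v(-1*3)) + X = 11 + 8023 = 8034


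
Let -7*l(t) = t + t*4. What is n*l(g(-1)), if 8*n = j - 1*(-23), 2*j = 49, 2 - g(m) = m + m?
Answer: -475/28 ≈ -16.964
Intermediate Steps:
g(m) = 2 - 2*m (g(m) = 2 - (m + m) = 2 - 2*m)
j = 49/2 (j = (½)*49 = 49/2 ≈ 24.500)
n = 95/16 (n = (49/2 - 1*(-23))/8 = (49/2 + 23)/8 = (⅛)*(95/2) = 95/16 ≈ 5.9375)
l(t) = -5*t/7 (l(t) = -(t + t*4)/7 = -(t + 4*t)/7 = -5*t/7)
n*l(g(-1)) = 95*(-5*(2 - 2*(-1))/7)/16 = 95*(-5*(2 + 2)/7)/16 = 95*(-5/7*4)/16 = (95/16)*(-20/7) = -475/28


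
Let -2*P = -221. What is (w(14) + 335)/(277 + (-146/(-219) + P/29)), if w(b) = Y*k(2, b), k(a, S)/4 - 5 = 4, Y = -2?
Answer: 45762/48977 ≈ 0.93436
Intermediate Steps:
P = 221/2 (P = -½*(-221) = 221/2 ≈ 110.50)
k(a, S) = 36 (k(a, S) = 20 + 4*4 = 20 + 16 = 36)
w(b) = -72 (w(b) = -2*36 = -72)
(w(14) + 335)/(277 + (-146/(-219) + P/29)) = (-72 + 335)/(277 + (-146/(-219) + (221/2)/29)) = 263/(277 + (-146*(-1/219) + (221/2)*(1/29))) = 263/(277 + (⅔ + 221/58)) = 263/(277 + 779/174) = 263/(48977/174) = 263*(174/48977) = 45762/48977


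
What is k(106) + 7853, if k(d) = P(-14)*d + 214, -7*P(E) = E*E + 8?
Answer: 34845/7 ≈ 4977.9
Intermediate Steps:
P(E) = -8/7 - E²/7 (P(E) = -(E*E + 8)/7 = -(E² + 8)/7 = -(8 + E²)/7 = -8/7 - E²/7)
k(d) = 214 - 204*d/7 (k(d) = (-8/7 - ⅐*(-14)²)*d + 214 = (-8/7 - ⅐*196)*d + 214 = (-8/7 - 28)*d + 214 = -204*d/7 + 214 = 214 - 204*d/7)
k(106) + 7853 = (214 - 204/7*106) + 7853 = (214 - 21624/7) + 7853 = -20126/7 + 7853 = 34845/7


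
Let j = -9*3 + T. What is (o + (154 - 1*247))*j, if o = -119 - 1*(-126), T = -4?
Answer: 2666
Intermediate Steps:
o = 7 (o = -119 + 126 = 7)
j = -31 (j = -9*3 - 4 = -27 - 4 = -31)
(o + (154 - 1*247))*j = (7 + (154 - 1*247))*(-31) = (7 + (154 - 247))*(-31) = (7 - 93)*(-31) = -86*(-31) = 2666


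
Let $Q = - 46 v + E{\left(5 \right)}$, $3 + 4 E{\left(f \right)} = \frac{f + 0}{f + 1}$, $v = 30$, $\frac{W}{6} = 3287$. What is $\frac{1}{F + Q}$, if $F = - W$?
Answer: $- \frac{24}{506461} \approx -4.7388 \cdot 10^{-5}$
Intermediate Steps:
$W = 19722$ ($W = 6 \cdot 3287 = 19722$)
$E{\left(f \right)} = - \frac{3}{4} + \frac{f}{4 \left(1 + f\right)}$ ($E{\left(f \right)} = - \frac{3}{4} + \frac{\left(f + 0\right) \frac{1}{f + 1}}{4} = - \frac{3}{4} + \frac{f \frac{1}{1 + f}}{4} = - \frac{3}{4} + \frac{f}{4 \left(1 + f\right)}$)
$Q = - \frac{33133}{24}$ ($Q = \left(-46\right) 30 + \frac{-3 - 10}{4 \left(1 + 5\right)} = -1380 + \frac{-3 - 10}{4 \cdot 6} = -1380 + \frac{1}{4} \cdot \frac{1}{6} \left(-13\right) = -1380 - \frac{13}{24} = - \frac{33133}{24} \approx -1380.5$)
$F = -19722$ ($F = \left(-1\right) 19722 = -19722$)
$\frac{1}{F + Q} = \frac{1}{-19722 - \frac{33133}{24}} = \frac{1}{- \frac{506461}{24}} = - \frac{24}{506461}$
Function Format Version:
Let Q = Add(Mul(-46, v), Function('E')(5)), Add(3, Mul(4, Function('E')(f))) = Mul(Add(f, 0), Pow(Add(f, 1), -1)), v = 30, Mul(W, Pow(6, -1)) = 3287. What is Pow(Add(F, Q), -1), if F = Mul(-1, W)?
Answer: Rational(-24, 506461) ≈ -4.7388e-5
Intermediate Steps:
W = 19722 (W = Mul(6, 3287) = 19722)
Function('E')(f) = Add(Rational(-3, 4), Mul(Rational(1, 4), f, Pow(Add(1, f), -1))) (Function('E')(f) = Add(Rational(-3, 4), Mul(Rational(1, 4), Mul(Add(f, 0), Pow(Add(f, 1), -1)))) = Add(Rational(-3, 4), Mul(Rational(1, 4), Mul(f, Pow(Add(1, f), -1)))) = Add(Rational(-3, 4), Mul(Rational(1, 4), f, Pow(Add(1, f), -1))))
Q = Rational(-33133, 24) (Q = Add(Mul(-46, 30), Mul(Rational(1, 4), Pow(Add(1, 5), -1), Add(-3, Mul(-2, 5)))) = Add(-1380, Mul(Rational(1, 4), Pow(6, -1), Add(-3, -10))) = Add(-1380, Mul(Rational(1, 4), Rational(1, 6), -13)) = Add(-1380, Rational(-13, 24)) = Rational(-33133, 24) ≈ -1380.5)
F = -19722 (F = Mul(-1, 19722) = -19722)
Pow(Add(F, Q), -1) = Pow(Add(-19722, Rational(-33133, 24)), -1) = Pow(Rational(-506461, 24), -1) = Rational(-24, 506461)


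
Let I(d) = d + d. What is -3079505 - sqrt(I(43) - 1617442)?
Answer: -3079505 - 2*I*sqrt(404339) ≈ -3.0795e+6 - 1271.8*I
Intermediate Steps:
I(d) = 2*d
-3079505 - sqrt(I(43) - 1617442) = -3079505 - sqrt(2*43 - 1617442) = -3079505 - sqrt(86 - 1617442) = -3079505 - sqrt(-1617356) = -3079505 - 2*I*sqrt(404339)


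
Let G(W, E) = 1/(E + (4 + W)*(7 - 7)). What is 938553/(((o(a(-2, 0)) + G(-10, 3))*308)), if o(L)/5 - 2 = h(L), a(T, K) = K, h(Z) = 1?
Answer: 36567/184 ≈ 198.73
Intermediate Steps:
o(L) = 15 (o(L) = 10 + 5*1 = 10 + 5 = 15)
G(W, E) = 1/E (G(W, E) = 1/(E + (4 + W)*0) = 1/(E + 0) = 1/E)
938553/(((o(a(-2, 0)) + G(-10, 3))*308)) = 938553/(((15 + 1/3)*308)) = 938553/(((15 + ⅓)*308)) = 938553/(((46/3)*308)) = 938553/(14168/3) = 938553*(3/14168) = 36567/184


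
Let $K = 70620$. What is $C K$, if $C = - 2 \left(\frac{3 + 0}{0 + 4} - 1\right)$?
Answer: $35310$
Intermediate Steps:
$C = \frac{1}{2}$ ($C = - 2 \left(\frac{3}{4} - 1\right) = \left(-2\right) \left(- \frac{1}{4}\right) = \frac{1}{2} \approx 0.5$)
$C K = \frac{1}{2} \cdot 70620 = 35310$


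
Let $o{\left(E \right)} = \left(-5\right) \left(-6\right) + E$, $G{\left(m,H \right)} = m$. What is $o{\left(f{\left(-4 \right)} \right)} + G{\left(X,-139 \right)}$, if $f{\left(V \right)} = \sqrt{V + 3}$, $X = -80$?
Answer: $-50 + i \approx -50.0 + 1.0 i$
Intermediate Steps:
$f{\left(V \right)} = \sqrt{3 + V}$
$o{\left(E \right)} = 30 + E$
$o{\left(f{\left(-4 \right)} \right)} + G{\left(X,-139 \right)} = \left(30 + \sqrt{3 - 4}\right) - 80 = \left(30 + \sqrt{-1}\right) - 80 = \left(30 + i\right) - 80 = -50 + i$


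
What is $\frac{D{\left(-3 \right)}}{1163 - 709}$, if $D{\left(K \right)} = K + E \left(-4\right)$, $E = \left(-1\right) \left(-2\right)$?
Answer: $- \frac{11}{454} \approx -0.024229$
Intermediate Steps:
$E = 2$
$D{\left(K \right)} = -8 + K$ ($D{\left(K \right)} = K + 2 \left(-4\right) = K - 8 = -8 + K$)
$\frac{D{\left(-3 \right)}}{1163 - 709} = \frac{-8 - 3}{1163 - 709} = \frac{1}{454} \left(-11\right) = - \frac{11}{454}$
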